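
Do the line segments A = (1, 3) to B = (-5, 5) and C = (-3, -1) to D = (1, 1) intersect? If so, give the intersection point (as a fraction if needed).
No (intersection of containing lines falls outside at least one segment)

Parametrize and solve: t = -2/5, s = 8/5. At least one of these is outside [0, 1], so the segments do not intersect.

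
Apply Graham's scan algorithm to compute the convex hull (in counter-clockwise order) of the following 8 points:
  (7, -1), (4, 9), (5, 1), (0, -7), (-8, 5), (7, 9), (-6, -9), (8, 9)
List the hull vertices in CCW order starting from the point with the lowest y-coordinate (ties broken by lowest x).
Hull (CCW) = [(-6, -9), (0, -7), (7, -1), (8, 9), (4, 9), (-8, 5)]

Graham scan procedure:
  1. Find the pivot p₀ = point with lowest y (tie → lowest x): (-6, -9).
  2. Sort the remaining points by polar angle around p₀.
  3. Walk through sorted points, maintaining a stack; pop the top while the last three entries make a non-left turn (cross product ≤ 0).
  4. Final stack is the convex hull in CCW order: (-6, -9), (0, -7), (7, -1), (8, 9), (4, 9), (-8, 5).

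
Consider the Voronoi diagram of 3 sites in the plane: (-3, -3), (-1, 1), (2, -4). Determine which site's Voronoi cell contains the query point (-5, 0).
Nearest site = (-3, -3)

The Voronoi cell of site s contains exactly those query points closer to s than to any other site. Compute squared distances from q = (-5, 0) to each site:
  (-3 − -5)² + (-3 − 0)² = 13
  (-1 − -5)² + (1 − 0)² = 17
  (2 − -5)² + (-4 − 0)² = 65
Minimum is attained by (-3, -3), so q lies in its Voronoi cell.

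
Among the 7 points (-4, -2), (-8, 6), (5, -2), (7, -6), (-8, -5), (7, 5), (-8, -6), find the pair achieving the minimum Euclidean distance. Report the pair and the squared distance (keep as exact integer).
Pair = ((-8, -5), (-8, -6)); squared distance = 1

Compute all C(7, 2) = 21 pairwise squared distances (x_i − x_j)² + (y_i − y_j)². The minimum is 1, attained by the pair ((-8, -5), (-8, -6)).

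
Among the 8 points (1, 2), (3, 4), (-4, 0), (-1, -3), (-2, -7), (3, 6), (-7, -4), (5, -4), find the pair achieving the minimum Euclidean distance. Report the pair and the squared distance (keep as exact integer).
Pair = ((3, 4), (3, 6)); squared distance = 4

Compute all C(8, 2) = 28 pairwise squared distances (x_i − x_j)² + (y_i − y_j)². The minimum is 4, attained by the pair ((3, 4), (3, 6)).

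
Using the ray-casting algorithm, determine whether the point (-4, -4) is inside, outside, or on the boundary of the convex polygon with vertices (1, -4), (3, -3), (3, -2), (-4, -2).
The point (-4, -4) lies strictly outside the polygon

Cast a horizontal ray to the right from the query point and count how many polygon edges it crosses (each edge strictly once or zero times, handled with the usual half-open convention). 
Parity of crossings → even ⇒ outside.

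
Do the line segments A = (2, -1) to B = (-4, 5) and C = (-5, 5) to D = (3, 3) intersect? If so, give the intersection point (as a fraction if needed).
Yes; intersection at (-11/3, 14/3) (t = 17/18 on AB, s = 1/6 on CD)

Parametrize AB as A + t(B − A) = (2 + -6 t, -1 + 6 t) and CD as C + s(D − C) = (-5 + 8 s, 5 + -2 s). Solve the linear system for (t, s). Determinant = 36 ≠ 0, so a unique intersection of the containing lines exists. Solution: t = 17/18, s = 1/6 — both in [0, 1], so the segments cross. Intersection point: (-11/3, 14/3).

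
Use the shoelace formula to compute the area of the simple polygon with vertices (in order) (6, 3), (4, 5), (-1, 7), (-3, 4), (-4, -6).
Area = 63

Shoelace formula: Area = (1/2) |Σ_i (x_i · y_{i+1} − x_{i+1} · y_i)| (indices mod n). Compute each cross term:
  (6)(5) − (4)(3) = 18
  (4)(7) − (-1)(5) = 33
  (-1)(4) − (-3)(7) = 17
  (-3)(-6) − (-4)(4) = 34
  (-4)(3) − (6)(-6) = 24
Sum = 126, so (signed) Area = 126/2 = 63, |Area| = 63.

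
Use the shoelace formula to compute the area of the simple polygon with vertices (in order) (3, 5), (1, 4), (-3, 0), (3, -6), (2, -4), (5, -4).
Area = 43

Shoelace formula: Area = (1/2) |Σ_i (x_i · y_{i+1} − x_{i+1} · y_i)| (indices mod n). Compute each cross term:
  (3)(4) − (1)(5) = 7
  (1)(0) − (-3)(4) = 12
  (-3)(-6) − (3)(0) = 18
  (3)(-4) − (2)(-6) = 0
  (2)(-4) − (5)(-4) = 12
  (5)(5) − (3)(-4) = 37
Sum = 86, so (signed) Area = 86/2 = 43, |Area| = 43.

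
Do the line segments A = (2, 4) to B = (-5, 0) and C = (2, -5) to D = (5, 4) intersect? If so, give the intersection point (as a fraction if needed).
No (intersection of containing lines falls outside at least one segment)

Parametrize and solve: t = -9/17, s = 21/17. At least one of these is outside [0, 1], so the segments do not intersect.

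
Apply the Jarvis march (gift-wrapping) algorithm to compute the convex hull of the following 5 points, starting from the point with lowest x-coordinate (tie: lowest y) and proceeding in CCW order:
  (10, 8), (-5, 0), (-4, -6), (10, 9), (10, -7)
Hull (CCW) = [(-5, 0), (-4, -6), (10, -7), (10, 9)]

Jarvis march: at each step, from the current hull vertex p, select the next vertex q as the point such that every other point lies strictly to the left of (or on) the directed line p → q. (Equivalently: for every other point r, the cross product (q − p) × (r − p) ≥ 0.)
Starting point (lowest x, tie lowest y): (-5, 0). Wrap until returning to start. Resulting hull: (-5, 0), (-4, -6), (10, -7), (10, 9).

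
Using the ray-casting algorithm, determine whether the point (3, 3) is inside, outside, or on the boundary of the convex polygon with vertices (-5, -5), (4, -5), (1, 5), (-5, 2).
The point (3, 3) lies strictly outside the polygon

Cast a horizontal ray to the right from the query point and count how many polygon edges it crosses (each edge strictly once or zero times, handled with the usual half-open convention). 
Parity of crossings → even ⇒ outside.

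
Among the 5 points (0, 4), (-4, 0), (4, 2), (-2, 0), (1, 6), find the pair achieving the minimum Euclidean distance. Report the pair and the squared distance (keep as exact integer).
Pair = ((-4, 0), (-2, 0)); squared distance = 4

Compute all C(5, 2) = 10 pairwise squared distances (x_i − x_j)² + (y_i − y_j)². The minimum is 4, attained by the pair ((-4, 0), (-2, 0)).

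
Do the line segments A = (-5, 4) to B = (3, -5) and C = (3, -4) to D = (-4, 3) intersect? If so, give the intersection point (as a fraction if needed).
No (intersection of containing lines falls outside at least one segment)

Parametrize and solve: t = 0, s = 8/7. At least one of these is outside [0, 1], so the segments do not intersect.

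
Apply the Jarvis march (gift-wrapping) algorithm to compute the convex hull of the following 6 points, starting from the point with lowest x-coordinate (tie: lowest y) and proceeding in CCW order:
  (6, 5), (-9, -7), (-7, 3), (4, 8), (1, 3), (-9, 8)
Hull (CCW) = [(-9, -7), (6, 5), (4, 8), (-9, 8)]

Jarvis march: at each step, from the current hull vertex p, select the next vertex q as the point such that every other point lies strictly to the left of (or on) the directed line p → q. (Equivalently: for every other point r, the cross product (q − p) × (r − p) ≥ 0.)
Starting point (lowest x, tie lowest y): (-9, -7). Wrap until returning to start. Resulting hull: (-9, -7), (6, 5), (4, 8), (-9, 8).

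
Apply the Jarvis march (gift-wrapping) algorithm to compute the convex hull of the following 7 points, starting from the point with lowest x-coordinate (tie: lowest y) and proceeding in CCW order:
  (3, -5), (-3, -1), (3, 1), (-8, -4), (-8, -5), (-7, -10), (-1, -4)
Hull (CCW) = [(-8, -5), (-7, -10), (3, -5), (3, 1), (-3, -1), (-8, -4)]

Jarvis march: at each step, from the current hull vertex p, select the next vertex q as the point such that every other point lies strictly to the left of (or on) the directed line p → q. (Equivalently: for every other point r, the cross product (q − p) × (r − p) ≥ 0.)
Starting point (lowest x, tie lowest y): (-8, -5). Wrap until returning to start. Resulting hull: (-8, -5), (-7, -10), (3, -5), (3, 1), (-3, -1), (-8, -4).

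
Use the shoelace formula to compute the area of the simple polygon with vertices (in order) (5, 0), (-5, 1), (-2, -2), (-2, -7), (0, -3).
Area = 24

Shoelace formula: Area = (1/2) |Σ_i (x_i · y_{i+1} − x_{i+1} · y_i)| (indices mod n). Compute each cross term:
  (5)(1) − (-5)(0) = 5
  (-5)(-2) − (-2)(1) = 12
  (-2)(-7) − (-2)(-2) = 10
  (-2)(-3) − (0)(-7) = 6
  (0)(0) − (5)(-3) = 15
Sum = 48, so (signed) Area = 48/2 = 24, |Area| = 24.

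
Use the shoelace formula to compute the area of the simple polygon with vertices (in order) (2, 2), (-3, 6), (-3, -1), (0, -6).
Area = 69/2

Shoelace formula: Area = (1/2) |Σ_i (x_i · y_{i+1} − x_{i+1} · y_i)| (indices mod n). Compute each cross term:
  (2)(6) − (-3)(2) = 18
  (-3)(-1) − (-3)(6) = 21
  (-3)(-6) − (0)(-1) = 18
  (0)(2) − (2)(-6) = 12
Sum = 69, so (signed) Area = 69/2 = 69/2, |Area| = 69/2.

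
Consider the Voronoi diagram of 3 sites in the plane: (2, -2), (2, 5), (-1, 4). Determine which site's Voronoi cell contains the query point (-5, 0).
Nearest site = (-1, 4)

The Voronoi cell of site s contains exactly those query points closer to s than to any other site. Compute squared distances from q = (-5, 0) to each site:
  (-1 − -5)² + (4 − 0)² = 32
  (2 − -5)² + (-2 − 0)² = 53
  (2 − -5)² + (5 − 0)² = 74
Minimum is attained by (-1, 4), so q lies in its Voronoi cell.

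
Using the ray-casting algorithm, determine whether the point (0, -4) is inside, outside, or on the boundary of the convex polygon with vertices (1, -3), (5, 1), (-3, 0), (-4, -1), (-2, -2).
The point (0, -4) lies strictly outside the polygon

Cast a horizontal ray to the right from the query point and count how many polygon edges it crosses (each edge strictly once or zero times, handled with the usual half-open convention). 
Parity of crossings → even ⇒ outside.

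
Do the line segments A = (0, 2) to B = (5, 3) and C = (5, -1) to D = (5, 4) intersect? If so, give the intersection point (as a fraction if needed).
Yes; intersection at (5, 3) (t = 1 on AB, s = 4/5 on CD)

Parametrize AB as A + t(B − A) = (0 + 5 t, 2 + 1 t) and CD as C + s(D − C) = (5 + 0 s, -1 + 5 s). Solve the linear system for (t, s). Determinant = -25 ≠ 0, so a unique intersection of the containing lines exists. Solution: t = 1, s = 4/5 — both in [0, 1], so the segments cross. Intersection point: (5, 3).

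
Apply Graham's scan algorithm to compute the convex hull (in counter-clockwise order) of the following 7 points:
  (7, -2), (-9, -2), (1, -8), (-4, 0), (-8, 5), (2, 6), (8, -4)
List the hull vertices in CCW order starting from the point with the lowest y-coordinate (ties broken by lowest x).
Hull (CCW) = [(1, -8), (8, -4), (7, -2), (2, 6), (-8, 5), (-9, -2)]

Graham scan procedure:
  1. Find the pivot p₀ = point with lowest y (tie → lowest x): (1, -8).
  2. Sort the remaining points by polar angle around p₀.
  3. Walk through sorted points, maintaining a stack; pop the top while the last three entries make a non-left turn (cross product ≤ 0).
  4. Final stack is the convex hull in CCW order: (1, -8), (8, -4), (7, -2), (2, 6), (-8, 5), (-9, -2).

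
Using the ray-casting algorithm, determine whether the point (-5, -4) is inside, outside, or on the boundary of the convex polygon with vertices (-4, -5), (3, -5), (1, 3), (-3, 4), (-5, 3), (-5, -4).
The point (-5, -4) lies on the polygon boundary

Boundary check: the query satisfies the collinearity and bounding-box conditions for some polygon edge, so it lies exactly on the boundary.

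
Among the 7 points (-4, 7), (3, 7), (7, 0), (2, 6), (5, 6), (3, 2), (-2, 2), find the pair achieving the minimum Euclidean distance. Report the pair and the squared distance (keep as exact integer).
Pair = ((3, 7), (2, 6)); squared distance = 2

Compute all C(7, 2) = 21 pairwise squared distances (x_i − x_j)² + (y_i − y_j)². The minimum is 2, attained by the pair ((3, 7), (2, 6)).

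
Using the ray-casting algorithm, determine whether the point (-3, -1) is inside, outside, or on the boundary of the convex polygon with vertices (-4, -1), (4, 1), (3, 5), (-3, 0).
The point (-3, -1) lies strictly outside the polygon

Cast a horizontal ray to the right from the query point and count how many polygon edges it crosses (each edge strictly once or zero times, handled with the usual half-open convention). 
Parity of crossings → even ⇒ outside.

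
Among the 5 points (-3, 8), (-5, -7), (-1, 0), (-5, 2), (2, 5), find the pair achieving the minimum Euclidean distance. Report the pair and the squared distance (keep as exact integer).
Pair = ((-1, 0), (-5, 2)); squared distance = 20

Compute all C(5, 2) = 10 pairwise squared distances (x_i − x_j)² + (y_i − y_j)². The minimum is 20, attained by the pair ((-1, 0), (-5, 2)).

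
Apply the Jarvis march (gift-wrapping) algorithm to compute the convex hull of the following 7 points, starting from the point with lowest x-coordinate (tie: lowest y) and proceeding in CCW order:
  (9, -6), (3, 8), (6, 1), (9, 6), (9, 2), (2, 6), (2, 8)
Hull (CCW) = [(2, 6), (9, -6), (9, 6), (3, 8), (2, 8)]

Jarvis march: at each step, from the current hull vertex p, select the next vertex q as the point such that every other point lies strictly to the left of (or on) the directed line p → q. (Equivalently: for every other point r, the cross product (q − p) × (r − p) ≥ 0.)
Starting point (lowest x, tie lowest y): (2, 6). Wrap until returning to start. Resulting hull: (2, 6), (9, -6), (9, 6), (3, 8), (2, 8).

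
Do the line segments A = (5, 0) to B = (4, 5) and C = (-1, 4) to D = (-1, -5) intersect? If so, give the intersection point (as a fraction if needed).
No (intersection of containing lines falls outside at least one segment)

Parametrize and solve: t = 6, s = -26/9. At least one of these is outside [0, 1], so the segments do not intersect.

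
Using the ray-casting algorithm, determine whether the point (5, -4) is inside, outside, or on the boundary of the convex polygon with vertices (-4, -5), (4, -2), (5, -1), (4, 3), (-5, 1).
The point (5, -4) lies strictly outside the polygon

Cast a horizontal ray to the right from the query point and count how many polygon edges it crosses (each edge strictly once or zero times, handled with the usual half-open convention). 
Parity of crossings → even ⇒ outside.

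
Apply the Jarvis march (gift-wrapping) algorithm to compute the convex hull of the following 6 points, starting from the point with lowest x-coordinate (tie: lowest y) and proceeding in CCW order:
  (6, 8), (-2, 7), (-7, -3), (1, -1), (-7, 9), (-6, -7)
Hull (CCW) = [(-7, -3), (-6, -7), (1, -1), (6, 8), (-7, 9)]

Jarvis march: at each step, from the current hull vertex p, select the next vertex q as the point such that every other point lies strictly to the left of (or on) the directed line p → q. (Equivalently: for every other point r, the cross product (q − p) × (r − p) ≥ 0.)
Starting point (lowest x, tie lowest y): (-7, -3). Wrap until returning to start. Resulting hull: (-7, -3), (-6, -7), (1, -1), (6, 8), (-7, 9).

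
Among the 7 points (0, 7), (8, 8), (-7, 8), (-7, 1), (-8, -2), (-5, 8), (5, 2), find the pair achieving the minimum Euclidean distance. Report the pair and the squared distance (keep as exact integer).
Pair = ((-7, 8), (-5, 8)); squared distance = 4

Compute all C(7, 2) = 21 pairwise squared distances (x_i − x_j)² + (y_i − y_j)². The minimum is 4, attained by the pair ((-7, 8), (-5, 8)).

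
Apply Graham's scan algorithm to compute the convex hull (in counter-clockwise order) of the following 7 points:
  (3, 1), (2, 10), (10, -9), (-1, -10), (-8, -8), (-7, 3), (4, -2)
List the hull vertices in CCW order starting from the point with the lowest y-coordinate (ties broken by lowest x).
Hull (CCW) = [(-1, -10), (10, -9), (2, 10), (-7, 3), (-8, -8)]

Graham scan procedure:
  1. Find the pivot p₀ = point with lowest y (tie → lowest x): (-1, -10).
  2. Sort the remaining points by polar angle around p₀.
  3. Walk through sorted points, maintaining a stack; pop the top while the last three entries make a non-left turn (cross product ≤ 0).
  4. Final stack is the convex hull in CCW order: (-1, -10), (10, -9), (2, 10), (-7, 3), (-8, -8).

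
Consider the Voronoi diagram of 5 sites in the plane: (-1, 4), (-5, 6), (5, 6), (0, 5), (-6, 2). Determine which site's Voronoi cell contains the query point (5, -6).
Nearest site = (-1, 4)

The Voronoi cell of site s contains exactly those query points closer to s than to any other site. Compute squared distances from q = (5, -6) to each site:
  (-1 − 5)² + (4 − -6)² = 136
  (5 − 5)² + (6 − -6)² = 144
  (0 − 5)² + (5 − -6)² = 146
  (-6 − 5)² + (2 − -6)² = 185
  (-5 − 5)² + (6 − -6)² = 244
Minimum is attained by (-1, 4), so q lies in its Voronoi cell.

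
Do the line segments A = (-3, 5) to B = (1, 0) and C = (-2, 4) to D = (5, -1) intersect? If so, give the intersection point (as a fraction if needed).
No (intersection of containing lines falls outside at least one segment)

Parametrize and solve: t = 2/15, s = -1/15. At least one of these is outside [0, 1], so the segments do not intersect.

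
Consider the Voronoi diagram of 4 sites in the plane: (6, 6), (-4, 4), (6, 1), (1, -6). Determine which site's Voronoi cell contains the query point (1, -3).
Nearest site = (1, -6)

The Voronoi cell of site s contains exactly those query points closer to s than to any other site. Compute squared distances from q = (1, -3) to each site:
  (1 − 1)² + (-6 − -3)² = 9
  (6 − 1)² + (1 − -3)² = 41
  (-4 − 1)² + (4 − -3)² = 74
  (6 − 1)² + (6 − -3)² = 106
Minimum is attained by (1, -6), so q lies in its Voronoi cell.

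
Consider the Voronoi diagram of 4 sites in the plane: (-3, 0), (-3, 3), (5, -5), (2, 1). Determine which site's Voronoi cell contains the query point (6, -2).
Nearest site = (5, -5)

The Voronoi cell of site s contains exactly those query points closer to s than to any other site. Compute squared distances from q = (6, -2) to each site:
  (5 − 6)² + (-5 − -2)² = 10
  (2 − 6)² + (1 − -2)² = 25
  (-3 − 6)² + (0 − -2)² = 85
  (-3 − 6)² + (3 − -2)² = 106
Minimum is attained by (5, -5), so q lies in its Voronoi cell.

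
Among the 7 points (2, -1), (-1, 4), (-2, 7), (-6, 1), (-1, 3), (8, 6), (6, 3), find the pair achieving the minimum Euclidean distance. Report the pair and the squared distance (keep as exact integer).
Pair = ((-1, 4), (-1, 3)); squared distance = 1

Compute all C(7, 2) = 21 pairwise squared distances (x_i − x_j)² + (y_i − y_j)². The minimum is 1, attained by the pair ((-1, 4), (-1, 3)).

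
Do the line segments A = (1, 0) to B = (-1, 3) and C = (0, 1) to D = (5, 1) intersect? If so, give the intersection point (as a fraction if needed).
Yes; intersection at (1/3, 1) (t = 1/3 on AB, s = 1/15 on CD)

Parametrize AB as A + t(B − A) = (1 + -2 t, 0 + 3 t) and CD as C + s(D − C) = (0 + 5 s, 1 + 0 s). Solve the linear system for (t, s). Determinant = 15 ≠ 0, so a unique intersection of the containing lines exists. Solution: t = 1/3, s = 1/15 — both in [0, 1], so the segments cross. Intersection point: (1/3, 1).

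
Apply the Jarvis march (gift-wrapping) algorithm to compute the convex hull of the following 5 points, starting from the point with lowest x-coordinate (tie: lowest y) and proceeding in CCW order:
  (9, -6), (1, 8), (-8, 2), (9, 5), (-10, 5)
Hull (CCW) = [(-10, 5), (-8, 2), (9, -6), (9, 5), (1, 8)]

Jarvis march: at each step, from the current hull vertex p, select the next vertex q as the point such that every other point lies strictly to the left of (or on) the directed line p → q. (Equivalently: for every other point r, the cross product (q − p) × (r − p) ≥ 0.)
Starting point (lowest x, tie lowest y): (-10, 5). Wrap until returning to start. Resulting hull: (-10, 5), (-8, 2), (9, -6), (9, 5), (1, 8).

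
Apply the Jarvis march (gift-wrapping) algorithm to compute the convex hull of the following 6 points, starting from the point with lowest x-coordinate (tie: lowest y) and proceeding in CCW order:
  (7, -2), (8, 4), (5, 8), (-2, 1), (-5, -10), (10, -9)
Hull (CCW) = [(-5, -10), (10, -9), (8, 4), (5, 8), (-2, 1)]

Jarvis march: at each step, from the current hull vertex p, select the next vertex q as the point such that every other point lies strictly to the left of (or on) the directed line p → q. (Equivalently: for every other point r, the cross product (q − p) × (r − p) ≥ 0.)
Starting point (lowest x, tie lowest y): (-5, -10). Wrap until returning to start. Resulting hull: (-5, -10), (10, -9), (8, 4), (5, 8), (-2, 1).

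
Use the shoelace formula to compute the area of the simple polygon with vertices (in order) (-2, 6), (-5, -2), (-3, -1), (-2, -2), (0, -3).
Area = 37/2

Shoelace formula: Area = (1/2) |Σ_i (x_i · y_{i+1} − x_{i+1} · y_i)| (indices mod n). Compute each cross term:
  (-2)(-2) − (-5)(6) = 34
  (-5)(-1) − (-3)(-2) = -1
  (-3)(-2) − (-2)(-1) = 4
  (-2)(-3) − (0)(-2) = 6
  (0)(6) − (-2)(-3) = -6
Sum = 37, so (signed) Area = 37/2 = 37/2, |Area| = 37/2.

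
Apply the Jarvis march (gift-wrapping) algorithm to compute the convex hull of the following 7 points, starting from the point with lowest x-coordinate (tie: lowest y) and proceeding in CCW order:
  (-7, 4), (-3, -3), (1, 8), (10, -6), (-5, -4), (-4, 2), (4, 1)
Hull (CCW) = [(-7, 4), (-5, -4), (10, -6), (1, 8)]

Jarvis march: at each step, from the current hull vertex p, select the next vertex q as the point such that every other point lies strictly to the left of (or on) the directed line p → q. (Equivalently: for every other point r, the cross product (q − p) × (r − p) ≥ 0.)
Starting point (lowest x, tie lowest y): (-7, 4). Wrap until returning to start. Resulting hull: (-7, 4), (-5, -4), (10, -6), (1, 8).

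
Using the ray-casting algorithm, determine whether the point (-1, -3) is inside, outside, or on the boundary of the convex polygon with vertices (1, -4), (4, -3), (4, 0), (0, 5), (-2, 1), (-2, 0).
The point (-1, -3) lies strictly outside the polygon

Cast a horizontal ray to the right from the query point and count how many polygon edges it crosses (each edge strictly once or zero times, handled with the usual half-open convention). 
Parity of crossings → even ⇒ outside.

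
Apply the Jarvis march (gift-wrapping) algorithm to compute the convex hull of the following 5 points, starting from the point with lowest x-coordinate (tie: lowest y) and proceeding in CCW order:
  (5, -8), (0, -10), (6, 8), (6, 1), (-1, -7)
Hull (CCW) = [(-1, -7), (0, -10), (5, -8), (6, 1), (6, 8)]

Jarvis march: at each step, from the current hull vertex p, select the next vertex q as the point such that every other point lies strictly to the left of (or on) the directed line p → q. (Equivalently: for every other point r, the cross product (q − p) × (r − p) ≥ 0.)
Starting point (lowest x, tie lowest y): (-1, -7). Wrap until returning to start. Resulting hull: (-1, -7), (0, -10), (5, -8), (6, 1), (6, 8).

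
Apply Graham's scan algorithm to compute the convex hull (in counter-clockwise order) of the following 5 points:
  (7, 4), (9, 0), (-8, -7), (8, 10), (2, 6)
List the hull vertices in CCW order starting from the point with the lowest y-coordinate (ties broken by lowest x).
Hull (CCW) = [(-8, -7), (9, 0), (8, 10), (2, 6)]

Graham scan procedure:
  1. Find the pivot p₀ = point with lowest y (tie → lowest x): (-8, -7).
  2. Sort the remaining points by polar angle around p₀.
  3. Walk through sorted points, maintaining a stack; pop the top while the last three entries make a non-left turn (cross product ≤ 0).
  4. Final stack is the convex hull in CCW order: (-8, -7), (9, 0), (8, 10), (2, 6).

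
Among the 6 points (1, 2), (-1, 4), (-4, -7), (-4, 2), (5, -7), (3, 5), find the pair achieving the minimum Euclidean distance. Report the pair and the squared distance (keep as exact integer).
Pair = ((1, 2), (-1, 4)); squared distance = 8

Compute all C(6, 2) = 15 pairwise squared distances (x_i − x_j)² + (y_i − y_j)². The minimum is 8, attained by the pair ((1, 2), (-1, 4)).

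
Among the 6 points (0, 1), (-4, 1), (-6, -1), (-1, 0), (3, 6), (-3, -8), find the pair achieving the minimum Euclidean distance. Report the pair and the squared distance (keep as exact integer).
Pair = ((0, 1), (-1, 0)); squared distance = 2

Compute all C(6, 2) = 15 pairwise squared distances (x_i − x_j)² + (y_i − y_j)². The minimum is 2, attained by the pair ((0, 1), (-1, 0)).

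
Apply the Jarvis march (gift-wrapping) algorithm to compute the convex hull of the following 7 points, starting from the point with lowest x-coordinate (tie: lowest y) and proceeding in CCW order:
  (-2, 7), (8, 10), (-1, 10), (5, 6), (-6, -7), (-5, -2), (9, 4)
Hull (CCW) = [(-6, -7), (9, 4), (8, 10), (-1, 10), (-5, -2)]

Jarvis march: at each step, from the current hull vertex p, select the next vertex q as the point such that every other point lies strictly to the left of (or on) the directed line p → q. (Equivalently: for every other point r, the cross product (q − p) × (r − p) ≥ 0.)
Starting point (lowest x, tie lowest y): (-6, -7). Wrap until returning to start. Resulting hull: (-6, -7), (9, 4), (8, 10), (-1, 10), (-5, -2).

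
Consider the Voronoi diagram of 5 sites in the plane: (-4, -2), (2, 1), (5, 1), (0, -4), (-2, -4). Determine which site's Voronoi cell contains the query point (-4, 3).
Nearest site = (-4, -2)

The Voronoi cell of site s contains exactly those query points closer to s than to any other site. Compute squared distances from q = (-4, 3) to each site:
  (-4 − -4)² + (-2 − 3)² = 25
  (2 − -4)² + (1 − 3)² = 40
  (-2 − -4)² + (-4 − 3)² = 53
  (0 − -4)² + (-4 − 3)² = 65
  (5 − -4)² + (1 − 3)² = 85
Minimum is attained by (-4, -2), so q lies in its Voronoi cell.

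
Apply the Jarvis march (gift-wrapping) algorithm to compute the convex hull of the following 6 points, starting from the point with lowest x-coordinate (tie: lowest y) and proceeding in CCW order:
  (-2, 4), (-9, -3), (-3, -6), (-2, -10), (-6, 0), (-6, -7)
Hull (CCW) = [(-9, -3), (-6, -7), (-2, -10), (-2, 4)]

Jarvis march: at each step, from the current hull vertex p, select the next vertex q as the point such that every other point lies strictly to the left of (or on) the directed line p → q. (Equivalently: for every other point r, the cross product (q − p) × (r − p) ≥ 0.)
Starting point (lowest x, tie lowest y): (-9, -3). Wrap until returning to start. Resulting hull: (-9, -3), (-6, -7), (-2, -10), (-2, 4).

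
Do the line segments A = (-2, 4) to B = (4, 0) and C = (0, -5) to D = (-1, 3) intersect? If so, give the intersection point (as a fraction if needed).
No (intersection of containing lines falls outside at least one segment)

Parametrize and solve: t = 7/44, s = 23/22. At least one of these is outside [0, 1], so the segments do not intersect.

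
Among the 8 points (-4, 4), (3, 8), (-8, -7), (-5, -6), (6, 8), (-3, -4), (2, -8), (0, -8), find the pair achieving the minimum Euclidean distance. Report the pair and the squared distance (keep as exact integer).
Pair = ((2, -8), (0, -8)); squared distance = 4

Compute all C(8, 2) = 28 pairwise squared distances (x_i − x_j)² + (y_i − y_j)². The minimum is 4, attained by the pair ((2, -8), (0, -8)).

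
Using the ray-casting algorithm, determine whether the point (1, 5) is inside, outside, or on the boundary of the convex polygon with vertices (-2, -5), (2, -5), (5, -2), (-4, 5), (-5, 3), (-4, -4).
The point (1, 5) lies strictly outside the polygon

Cast a horizontal ray to the right from the query point and count how many polygon edges it crosses (each edge strictly once or zero times, handled with the usual half-open convention). 
Parity of crossings → even ⇒ outside.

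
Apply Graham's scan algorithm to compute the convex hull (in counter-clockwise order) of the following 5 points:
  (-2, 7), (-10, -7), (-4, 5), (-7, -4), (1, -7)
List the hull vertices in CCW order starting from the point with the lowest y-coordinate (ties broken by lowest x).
Hull (CCW) = [(-10, -7), (1, -7), (-2, 7), (-4, 5)]

Graham scan procedure:
  1. Find the pivot p₀ = point with lowest y (tie → lowest x): (-10, -7).
  2. Sort the remaining points by polar angle around p₀.
  3. Walk through sorted points, maintaining a stack; pop the top while the last three entries make a non-left turn (cross product ≤ 0).
  4. Final stack is the convex hull in CCW order: (-10, -7), (1, -7), (-2, 7), (-4, 5).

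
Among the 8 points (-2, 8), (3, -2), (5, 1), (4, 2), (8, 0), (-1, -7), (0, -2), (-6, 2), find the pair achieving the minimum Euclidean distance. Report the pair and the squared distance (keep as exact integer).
Pair = ((5, 1), (4, 2)); squared distance = 2

Compute all C(8, 2) = 28 pairwise squared distances (x_i − x_j)² + (y_i − y_j)². The minimum is 2, attained by the pair ((5, 1), (4, 2)).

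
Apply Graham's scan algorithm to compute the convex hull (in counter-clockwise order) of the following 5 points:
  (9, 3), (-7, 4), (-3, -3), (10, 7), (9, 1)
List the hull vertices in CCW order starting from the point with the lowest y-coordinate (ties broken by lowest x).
Hull (CCW) = [(-3, -3), (9, 1), (10, 7), (-7, 4)]

Graham scan procedure:
  1. Find the pivot p₀ = point with lowest y (tie → lowest x): (-3, -3).
  2. Sort the remaining points by polar angle around p₀.
  3. Walk through sorted points, maintaining a stack; pop the top while the last three entries make a non-left turn (cross product ≤ 0).
  4. Final stack is the convex hull in CCW order: (-3, -3), (9, 1), (10, 7), (-7, 4).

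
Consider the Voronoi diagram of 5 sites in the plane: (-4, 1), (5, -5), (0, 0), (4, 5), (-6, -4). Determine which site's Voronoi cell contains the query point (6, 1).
Nearest site = (4, 5)

The Voronoi cell of site s contains exactly those query points closer to s than to any other site. Compute squared distances from q = (6, 1) to each site:
  (4 − 6)² + (5 − 1)² = 20
  (0 − 6)² + (0 − 1)² = 37
  (5 − 6)² + (-5 − 1)² = 37
  (-4 − 6)² + (1 − 1)² = 100
  (-6 − 6)² + (-4 − 1)² = 169
Minimum is attained by (4, 5), so q lies in its Voronoi cell.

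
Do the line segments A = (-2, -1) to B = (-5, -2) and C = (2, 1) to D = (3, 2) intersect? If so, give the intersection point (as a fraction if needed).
No (intersection of containing lines falls outside at least one segment)

Parametrize and solve: t = -1, s = -1. At least one of these is outside [0, 1], so the segments do not intersect.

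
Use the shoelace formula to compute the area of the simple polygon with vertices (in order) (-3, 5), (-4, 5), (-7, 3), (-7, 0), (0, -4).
Area = 65/2

Shoelace formula: Area = (1/2) |Σ_i (x_i · y_{i+1} − x_{i+1} · y_i)| (indices mod n). Compute each cross term:
  (-3)(5) − (-4)(5) = 5
  (-4)(3) − (-7)(5) = 23
  (-7)(0) − (-7)(3) = 21
  (-7)(-4) − (0)(0) = 28
  (0)(5) − (-3)(-4) = -12
Sum = 65, so (signed) Area = 65/2 = 65/2, |Area| = 65/2.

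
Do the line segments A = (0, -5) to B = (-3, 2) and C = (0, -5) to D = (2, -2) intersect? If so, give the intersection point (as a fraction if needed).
Yes; intersection at (0, -5) (t = 0 on AB, s = 0 on CD)

Parametrize AB as A + t(B − A) = (0 + -3 t, -5 + 7 t) and CD as C + s(D − C) = (0 + 2 s, -5 + 3 s). Solve the linear system for (t, s). Determinant = 23 ≠ 0, so a unique intersection of the containing lines exists. Solution: t = 0, s = 0 — both in [0, 1], so the segments cross. Intersection point: (0, -5).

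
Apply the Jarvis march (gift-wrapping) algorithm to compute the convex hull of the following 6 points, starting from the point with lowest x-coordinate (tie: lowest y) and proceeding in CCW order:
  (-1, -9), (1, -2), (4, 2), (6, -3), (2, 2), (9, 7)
Hull (CCW) = [(-1, -9), (6, -3), (9, 7), (2, 2)]

Jarvis march: at each step, from the current hull vertex p, select the next vertex q as the point such that every other point lies strictly to the left of (or on) the directed line p → q. (Equivalently: for every other point r, the cross product (q − p) × (r − p) ≥ 0.)
Starting point (lowest x, tie lowest y): (-1, -9). Wrap until returning to start. Resulting hull: (-1, -9), (6, -3), (9, 7), (2, 2).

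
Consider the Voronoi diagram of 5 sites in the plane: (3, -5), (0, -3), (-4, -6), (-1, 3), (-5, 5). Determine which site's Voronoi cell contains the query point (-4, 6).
Nearest site = (-5, 5)

The Voronoi cell of site s contains exactly those query points closer to s than to any other site. Compute squared distances from q = (-4, 6) to each site:
  (-5 − -4)² + (5 − 6)² = 2
  (-1 − -4)² + (3 − 6)² = 18
  (0 − -4)² + (-3 − 6)² = 97
  (-4 − -4)² + (-6 − 6)² = 144
  (3 − -4)² + (-5 − 6)² = 170
Minimum is attained by (-5, 5), so q lies in its Voronoi cell.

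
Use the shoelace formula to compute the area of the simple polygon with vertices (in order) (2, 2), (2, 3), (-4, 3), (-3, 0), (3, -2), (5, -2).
Area = 53/2

Shoelace formula: Area = (1/2) |Σ_i (x_i · y_{i+1} − x_{i+1} · y_i)| (indices mod n). Compute each cross term:
  (2)(3) − (2)(2) = 2
  (2)(3) − (-4)(3) = 18
  (-4)(0) − (-3)(3) = 9
  (-3)(-2) − (3)(0) = 6
  (3)(-2) − (5)(-2) = 4
  (5)(2) − (2)(-2) = 14
Sum = 53, so (signed) Area = 53/2 = 53/2, |Area| = 53/2.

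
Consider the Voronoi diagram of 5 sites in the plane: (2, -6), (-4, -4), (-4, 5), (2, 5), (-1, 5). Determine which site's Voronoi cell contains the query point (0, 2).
Nearest site = (-1, 5)

The Voronoi cell of site s contains exactly those query points closer to s than to any other site. Compute squared distances from q = (0, 2) to each site:
  (-1 − 0)² + (5 − 2)² = 10
  (2 − 0)² + (5 − 2)² = 13
  (-4 − 0)² + (5 − 2)² = 25
  (-4 − 0)² + (-4 − 2)² = 52
  (2 − 0)² + (-6 − 2)² = 68
Minimum is attained by (-1, 5), so q lies in its Voronoi cell.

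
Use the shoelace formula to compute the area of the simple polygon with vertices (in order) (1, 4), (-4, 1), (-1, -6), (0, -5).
Area = 26

Shoelace formula: Area = (1/2) |Σ_i (x_i · y_{i+1} − x_{i+1} · y_i)| (indices mod n). Compute each cross term:
  (1)(1) − (-4)(4) = 17
  (-4)(-6) − (-1)(1) = 25
  (-1)(-5) − (0)(-6) = 5
  (0)(4) − (1)(-5) = 5
Sum = 52, so (signed) Area = 52/2 = 26, |Area| = 26.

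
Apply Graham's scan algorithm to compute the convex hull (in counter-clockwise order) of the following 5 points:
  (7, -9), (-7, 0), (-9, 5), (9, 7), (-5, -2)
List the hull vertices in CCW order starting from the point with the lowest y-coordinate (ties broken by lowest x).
Hull (CCW) = [(7, -9), (9, 7), (-9, 5), (-7, 0), (-5, -2)]

Graham scan procedure:
  1. Find the pivot p₀ = point with lowest y (tie → lowest x): (7, -9).
  2. Sort the remaining points by polar angle around p₀.
  3. Walk through sorted points, maintaining a stack; pop the top while the last three entries make a non-left turn (cross product ≤ 0).
  4. Final stack is the convex hull in CCW order: (7, -9), (9, 7), (-9, 5), (-7, 0), (-5, -2).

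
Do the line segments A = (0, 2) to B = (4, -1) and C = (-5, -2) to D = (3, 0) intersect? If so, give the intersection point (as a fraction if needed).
Yes; intersection at (11/4, -1/16) (t = 11/16 on AB, s = 31/32 on CD)

Parametrize AB as A + t(B − A) = (0 + 4 t, 2 + -3 t) and CD as C + s(D − C) = (-5 + 8 s, -2 + 2 s). Solve the linear system for (t, s). Determinant = -32 ≠ 0, so a unique intersection of the containing lines exists. Solution: t = 11/16, s = 31/32 — both in [0, 1], so the segments cross. Intersection point: (11/4, -1/16).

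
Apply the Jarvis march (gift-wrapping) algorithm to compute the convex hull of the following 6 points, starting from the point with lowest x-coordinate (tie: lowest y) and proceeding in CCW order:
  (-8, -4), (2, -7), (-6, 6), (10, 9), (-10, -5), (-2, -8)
Hull (CCW) = [(-10, -5), (-2, -8), (2, -7), (10, 9), (-6, 6)]

Jarvis march: at each step, from the current hull vertex p, select the next vertex q as the point such that every other point lies strictly to the left of (or on) the directed line p → q. (Equivalently: for every other point r, the cross product (q − p) × (r − p) ≥ 0.)
Starting point (lowest x, tie lowest y): (-10, -5). Wrap until returning to start. Resulting hull: (-10, -5), (-2, -8), (2, -7), (10, 9), (-6, 6).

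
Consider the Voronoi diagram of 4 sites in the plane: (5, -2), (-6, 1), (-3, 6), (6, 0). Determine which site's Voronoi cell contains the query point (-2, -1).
Nearest site = (-6, 1)

The Voronoi cell of site s contains exactly those query points closer to s than to any other site. Compute squared distances from q = (-2, -1) to each site:
  (-6 − -2)² + (1 − -1)² = 20
  (-3 − -2)² + (6 − -1)² = 50
  (5 − -2)² + (-2 − -1)² = 50
  (6 − -2)² + (0 − -1)² = 65
Minimum is attained by (-6, 1), so q lies in its Voronoi cell.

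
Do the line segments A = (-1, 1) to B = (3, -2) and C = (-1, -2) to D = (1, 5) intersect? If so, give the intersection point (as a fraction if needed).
Yes; intersection at (-5/17, 8/17) (t = 3/17 on AB, s = 6/17 on CD)

Parametrize AB as A + t(B − A) = (-1 + 4 t, 1 + -3 t) and CD as C + s(D − C) = (-1 + 2 s, -2 + 7 s). Solve the linear system for (t, s). Determinant = -34 ≠ 0, so a unique intersection of the containing lines exists. Solution: t = 3/17, s = 6/17 — both in [0, 1], so the segments cross. Intersection point: (-5/17, 8/17).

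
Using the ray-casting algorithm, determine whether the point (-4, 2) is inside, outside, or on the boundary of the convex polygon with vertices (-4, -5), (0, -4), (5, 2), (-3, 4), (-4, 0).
The point (-4, 2) lies strictly outside the polygon

Cast a horizontal ray to the right from the query point and count how many polygon edges it crosses (each edge strictly once or zero times, handled with the usual half-open convention). 
Parity of crossings → even ⇒ outside.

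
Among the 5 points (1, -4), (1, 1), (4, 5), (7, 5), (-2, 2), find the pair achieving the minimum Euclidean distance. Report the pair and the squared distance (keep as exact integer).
Pair = ((4, 5), (7, 5)); squared distance = 9

Compute all C(5, 2) = 10 pairwise squared distances (x_i − x_j)² + (y_i − y_j)². The minimum is 9, attained by the pair ((4, 5), (7, 5)).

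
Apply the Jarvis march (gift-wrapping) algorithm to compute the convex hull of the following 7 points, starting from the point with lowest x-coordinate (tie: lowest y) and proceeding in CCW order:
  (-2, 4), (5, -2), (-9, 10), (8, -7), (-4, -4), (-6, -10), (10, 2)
Hull (CCW) = [(-9, 10), (-6, -10), (8, -7), (10, 2)]

Jarvis march: at each step, from the current hull vertex p, select the next vertex q as the point such that every other point lies strictly to the left of (or on) the directed line p → q. (Equivalently: for every other point r, the cross product (q − p) × (r − p) ≥ 0.)
Starting point (lowest x, tie lowest y): (-9, 10). Wrap until returning to start. Resulting hull: (-9, 10), (-6, -10), (8, -7), (10, 2).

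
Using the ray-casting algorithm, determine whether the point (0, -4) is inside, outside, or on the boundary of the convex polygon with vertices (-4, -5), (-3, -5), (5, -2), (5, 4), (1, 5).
The point (0, -4) lies strictly outside the polygon

Cast a horizontal ray to the right from the query point and count how many polygon edges it crosses (each edge strictly once or zero times, handled with the usual half-open convention). 
Parity of crossings → even ⇒ outside.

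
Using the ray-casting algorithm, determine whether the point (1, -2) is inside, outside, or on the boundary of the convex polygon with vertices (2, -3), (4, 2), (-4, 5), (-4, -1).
The point (1, -2) lies strictly inside the polygon

Cast a horizontal ray to the right from the query point and count how many polygon edges it crosses (each edge strictly once or zero times, handled with the usual half-open convention). 
Parity of crossings → odd ⇒ inside.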